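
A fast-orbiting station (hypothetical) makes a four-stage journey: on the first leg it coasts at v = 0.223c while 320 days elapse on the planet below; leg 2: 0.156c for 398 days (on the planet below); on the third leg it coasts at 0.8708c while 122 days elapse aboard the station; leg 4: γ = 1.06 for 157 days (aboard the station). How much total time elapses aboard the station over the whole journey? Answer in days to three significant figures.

Leg 1: γ = 1/√(1 − 0.223²) = 1/√0.9503 = 1.026; τ_1 = 320/1.026 = 311.9 days.
Leg 2: γ = 1/√(1 − 0.156²) = 1/√0.9757 = 1.012; τ_2 = 398/1.012 = 393.1 days.
Leg 3: 122 days is already measured aboard the station.
Leg 4: 157 days is already measured aboard the station.
Total: 311.9 + 393.1 + 122.0 + 157.0 days.

τ = 984 days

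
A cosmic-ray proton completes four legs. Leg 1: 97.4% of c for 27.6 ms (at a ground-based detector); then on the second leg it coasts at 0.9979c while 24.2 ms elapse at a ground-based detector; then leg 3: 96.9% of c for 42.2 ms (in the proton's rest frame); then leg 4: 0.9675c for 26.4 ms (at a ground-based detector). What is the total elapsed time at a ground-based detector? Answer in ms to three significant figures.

Leg 1: 27.6 ms is already measured at a ground-based detector.
Leg 2: 24.2 ms is already measured at a ground-based detector.
Leg 3: β = 0.969; γ = 1/√(1 − 0.969²) = 1/√0.06104 = 4.048; Δt_3 = 4.048 × 42.2 = 170.8 ms.
Leg 4: 26.4 ms is already measured at a ground-based detector.
Total: 27.60 + 24.20 + 170.8 + 26.40 ms.

Δt = 249 ms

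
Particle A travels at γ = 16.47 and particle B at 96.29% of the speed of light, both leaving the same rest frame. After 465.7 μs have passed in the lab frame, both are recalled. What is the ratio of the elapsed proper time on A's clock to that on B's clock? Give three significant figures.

A: γ = 16.47. B: β = 0.9629; γ = 1/√(1 − 0.9629²) = 1/√0.07282 = 3.706.
τ_A/τ_B = γ_B/γ_A = 3.706/16.47 = 0.2250, so τ_A/τ_B = 0.2250.

τ_A/τ_B = 0.225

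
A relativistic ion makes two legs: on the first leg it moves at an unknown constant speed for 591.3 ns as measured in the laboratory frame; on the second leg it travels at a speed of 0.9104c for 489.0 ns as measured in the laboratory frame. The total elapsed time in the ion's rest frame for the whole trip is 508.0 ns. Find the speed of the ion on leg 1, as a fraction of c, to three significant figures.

Leg 1: speed unknown; τ_1 = 591.3/γ_1.
Leg 2: γ = 1/√(1 − 0.9104²) = 1/√0.1712 = 2.417; τ_2 = 489.0/2.417 = 202.3 ns.
Total proper time: τ_1 + 202.3 = 508.0, so τ_1 = 508.0 − 202.3 = 305.7 ns.
γ_1 = 591.3/305.7 = 1.934; β = √(1 − 1/γ²) = √0.7327.

β = 0.856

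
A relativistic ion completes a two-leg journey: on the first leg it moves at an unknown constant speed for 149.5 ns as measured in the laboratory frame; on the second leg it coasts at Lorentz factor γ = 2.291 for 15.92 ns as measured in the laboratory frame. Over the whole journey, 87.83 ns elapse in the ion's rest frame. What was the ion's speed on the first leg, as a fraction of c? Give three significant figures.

Leg 1: speed unknown; τ_1 = 149.5/γ_1.
Leg 2: γ = 2.291; τ_2 = 15.92/2.291 = 6.949 ns.
Total proper time: τ_1 + 6.949 = 87.83, so τ_1 = 87.83 − 6.949 = 80.88 ns.
γ_1 = 149.5/80.88 = 1.848; β = √(1 − 1/γ²) = √0.7073.

β = 0.841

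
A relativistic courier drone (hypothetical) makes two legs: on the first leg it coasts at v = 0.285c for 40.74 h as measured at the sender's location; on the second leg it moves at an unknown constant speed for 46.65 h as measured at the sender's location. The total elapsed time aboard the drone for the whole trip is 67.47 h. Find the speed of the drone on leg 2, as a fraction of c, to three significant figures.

β = 0.793

Leg 1: γ = 1/√(1 − 0.285²) = 1/√0.9188 = 1.043; τ_1 = 40.74/1.043 = 39.05 h.
Leg 2: speed unknown; τ_2 = 46.65/γ_2.
Total proper time: 39.05 + τ_2 = 67.47, so τ_2 = 67.47 − 39.05 = 28.42 h.
γ_2 = 46.65/28.42 = 1.641; β = √(1 − 1/γ²) = √0.6289.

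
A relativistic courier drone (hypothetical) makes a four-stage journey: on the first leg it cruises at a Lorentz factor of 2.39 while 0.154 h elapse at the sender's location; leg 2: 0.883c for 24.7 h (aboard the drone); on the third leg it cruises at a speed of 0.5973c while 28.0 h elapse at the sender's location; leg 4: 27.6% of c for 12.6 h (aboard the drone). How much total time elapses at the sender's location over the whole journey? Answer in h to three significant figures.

Leg 1: 0.154 h is already measured at the sender's location.
Leg 2: γ = 1/√(1 − 0.883²) = 1/√0.2203 = 2.131; Δt_2 = 2.131 × 24.7 = 52.62 h.
Leg 3: 28.0 h is already measured at the sender's location.
Leg 4: β = 0.276; γ = 1/√(1 − 0.276²) = 1/√0.9238 = 1.040; Δt_4 = 1.040 × 12.6 = 13.11 h.
Total: 0.1540 + 52.62 + 28.00 + 13.11 h.

Δt = 93.9 h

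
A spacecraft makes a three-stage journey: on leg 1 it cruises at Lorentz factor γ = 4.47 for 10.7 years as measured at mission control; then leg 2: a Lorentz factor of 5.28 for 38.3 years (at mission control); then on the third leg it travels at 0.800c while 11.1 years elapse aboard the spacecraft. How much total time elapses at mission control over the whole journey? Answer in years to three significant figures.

Leg 1: 10.7 years is already measured at mission control.
Leg 2: 38.3 years is already measured at mission control.
Leg 3: γ = 1/√(1 − 0.800²) = 5/3 ≈ 1.667; Δt_3 = 1.667 × 11.1 = 18.50 years.
Total: 10.70 + 38.30 + 18.50 years.

Δt = 67.5 years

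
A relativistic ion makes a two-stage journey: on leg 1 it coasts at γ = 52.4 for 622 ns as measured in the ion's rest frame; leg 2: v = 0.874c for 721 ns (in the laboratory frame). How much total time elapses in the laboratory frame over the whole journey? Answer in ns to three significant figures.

Leg 1: γ = 52.4; Δt_1 = 52.40 × 622 = 3.259×10⁴ ns.
Leg 2: 721 ns is already measured in the laboratory frame.
Total: 3.259×10⁴ + 721.0 ns.

Δt = 3.33×10⁴ ns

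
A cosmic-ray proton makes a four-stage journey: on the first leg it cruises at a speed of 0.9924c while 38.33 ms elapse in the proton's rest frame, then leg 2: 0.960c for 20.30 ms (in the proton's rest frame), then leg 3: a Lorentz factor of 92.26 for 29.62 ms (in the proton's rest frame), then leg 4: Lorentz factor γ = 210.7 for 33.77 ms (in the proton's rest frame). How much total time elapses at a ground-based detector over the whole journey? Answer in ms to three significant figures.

Leg 1: γ = 1/√(1 − 0.9924²) = 1/√0.01514 = 8.127; Δt_1 = 8.127 × 38.33 = 311.5 ms.
Leg 2: γ = 1/√(1 − 0.960²) = 25/7 ≈ 3.571; Δt_2 = 3.571 × 20.30 = 72.50 ms.
Leg 3: γ = 92.26; Δt_3 = 92.26 × 29.62 = 2733 ms.
Leg 4: γ = 210.7; Δt_4 = 210.7 × 33.77 = 7115 ms.
Total: 311.5 + 72.50 + 2733 + 7115 ms.

Δt = 1.02×10⁴ ms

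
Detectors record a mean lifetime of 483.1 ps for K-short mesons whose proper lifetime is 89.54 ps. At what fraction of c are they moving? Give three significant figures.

β = 0.983

γ = Δt/τ₀ = 483.1/89.54 = 5.395
β = √(1 − 1/γ²) = √(1 − 0.03435) = √0.9656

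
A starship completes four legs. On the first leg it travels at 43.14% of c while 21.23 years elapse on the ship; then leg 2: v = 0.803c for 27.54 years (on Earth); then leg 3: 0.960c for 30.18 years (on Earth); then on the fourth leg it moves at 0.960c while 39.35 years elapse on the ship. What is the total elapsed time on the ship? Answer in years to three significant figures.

τ = 85.4 years

Leg 1: 21.23 years is already measured on the ship.
Leg 2: γ = 1/√(1 − 0.803²) = 1/√0.3552 = 1.678; τ_2 = 27.54/1.678 = 16.41 years.
Leg 3: γ = 1/√(1 − 0.960²) = 25/7 ≈ 3.571; τ_3 = 30.18/3.571 = 8.450 years.
Leg 4: 39.35 years is already measured on the ship.
Total: 21.23 + 16.41 + 8.450 + 39.35 years.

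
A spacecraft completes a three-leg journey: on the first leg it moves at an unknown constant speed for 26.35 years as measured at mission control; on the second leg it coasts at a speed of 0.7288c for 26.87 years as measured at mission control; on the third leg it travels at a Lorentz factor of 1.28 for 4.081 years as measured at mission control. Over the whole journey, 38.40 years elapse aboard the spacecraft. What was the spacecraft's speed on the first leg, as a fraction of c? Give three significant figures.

β = 0.770

Leg 1: speed unknown; τ_1 = 26.35/γ_1.
Leg 2: γ = 1/√(1 − 0.7288²) = 1/√0.4689 = 1.460; τ_2 = 26.87/1.460 = 18.40 years.
Leg 3: γ = 1.28; τ_3 = 4.081/1.280 = 3.188 years.
Total proper time: τ_1 + 18.40 + 3.188 = 38.40, so τ_1 = 38.40 − 21.59 = 16.81 years.
γ_1 = 26.35/16.81 = 1.567; β = √(1 − 1/γ²) = √0.5929.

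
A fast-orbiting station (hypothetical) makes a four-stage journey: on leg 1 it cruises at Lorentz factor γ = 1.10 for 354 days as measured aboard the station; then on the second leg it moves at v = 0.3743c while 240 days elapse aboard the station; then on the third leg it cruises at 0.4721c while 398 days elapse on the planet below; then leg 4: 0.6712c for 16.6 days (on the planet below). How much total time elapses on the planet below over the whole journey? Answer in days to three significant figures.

Leg 1: γ = 1.10; Δt_1 = 1.100 × 354 = 389.4 days.
Leg 2: γ = 1/√(1 − 0.3743²) = 1/√0.8599 = 1.078; Δt_2 = 1.078 × 240 = 258.8 days.
Leg 3: 398 days is already measured on the planet below.
Leg 4: 16.6 days is already measured on the planet below.
Total: 389.4 + 258.8 + 398.0 + 16.60 days.

Δt = 1060 days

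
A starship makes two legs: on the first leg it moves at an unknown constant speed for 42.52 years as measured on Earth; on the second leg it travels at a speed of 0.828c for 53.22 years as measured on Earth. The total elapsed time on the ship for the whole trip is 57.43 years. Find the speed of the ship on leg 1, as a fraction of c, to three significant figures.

Leg 1: speed unknown; τ_1 = 42.52/γ_1.
Leg 2: γ = 1/√(1 − 0.828²) = 1/√0.3144 = 1.783; τ_2 = 53.22/1.783 = 29.84 years.
Total proper time: τ_1 + 29.84 = 57.43, so τ_1 = 57.43 − 29.84 = 27.59 years.
γ_1 = 42.52/27.59 = 1.541; β = √(1 − 1/γ²) = √0.5790.

β = 0.761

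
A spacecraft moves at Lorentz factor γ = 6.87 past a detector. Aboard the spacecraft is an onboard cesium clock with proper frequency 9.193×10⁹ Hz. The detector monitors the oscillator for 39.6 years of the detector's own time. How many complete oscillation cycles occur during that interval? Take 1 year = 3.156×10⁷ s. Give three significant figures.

γ = 6.87
During 39.6 years of lab time, the oscillator's proper time advances by τ = Δt/γ = 39.6/6.870 = 5.764 years = 1.819×10⁸ s.
N = f × τ = 9.193×10⁹ × 1.819×10⁸ = 1.672×10¹⁸.

N = 1.67×10¹⁸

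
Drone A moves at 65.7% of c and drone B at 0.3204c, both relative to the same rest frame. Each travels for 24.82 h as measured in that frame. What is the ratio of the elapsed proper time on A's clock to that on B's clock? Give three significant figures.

τ_A/τ_B = 0.796

A: β = 0.657; γ = 1/√(1 − 0.657²) = 1/√0.5684 = 1.326. B: γ = 1/√(1 − 0.3204²) = 1/√0.8973 = 1.056.
τ_A/τ_B = γ_B/γ_A = 1.056/1.326 = 0.7958, so τ_A/τ_B = 0.7958.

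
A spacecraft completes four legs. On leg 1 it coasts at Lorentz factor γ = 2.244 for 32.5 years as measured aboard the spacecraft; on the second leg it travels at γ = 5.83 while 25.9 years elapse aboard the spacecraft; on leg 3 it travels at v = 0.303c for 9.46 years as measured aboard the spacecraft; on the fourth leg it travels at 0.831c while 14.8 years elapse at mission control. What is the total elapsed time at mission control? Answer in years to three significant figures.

Δt = 249 years

Leg 1: γ = 2.244; Δt_1 = 2.244 × 32.5 = 72.93 years.
Leg 2: γ = 5.83; Δt_2 = 5.830 × 25.9 = 151.0 years.
Leg 3: γ = 1/√(1 − 0.303²) = 1/√0.9082 = 1.049; Δt_3 = 1.049 × 9.46 = 9.927 years.
Leg 4: 14.8 years is already measured at mission control.
Total: 72.93 + 151.0 + 9.927 + 14.80 years.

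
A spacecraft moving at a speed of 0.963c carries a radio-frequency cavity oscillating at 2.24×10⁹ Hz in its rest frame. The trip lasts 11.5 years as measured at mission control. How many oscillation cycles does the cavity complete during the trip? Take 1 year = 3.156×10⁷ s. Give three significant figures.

γ = 1/√(1 − 0.963²) = 1/√0.07263 = 3.711
The oscillator's own cycle count is N = f × τ where τ is the proper time aboard the spacecraft. τ = Δt/γ = 11.5/3.711 = 3.099 years = 9.781×10⁷ s.
N = 2.24×10⁹ × 9.781×10⁷ = 2.191×10¹⁷.

N = 2.19×10¹⁷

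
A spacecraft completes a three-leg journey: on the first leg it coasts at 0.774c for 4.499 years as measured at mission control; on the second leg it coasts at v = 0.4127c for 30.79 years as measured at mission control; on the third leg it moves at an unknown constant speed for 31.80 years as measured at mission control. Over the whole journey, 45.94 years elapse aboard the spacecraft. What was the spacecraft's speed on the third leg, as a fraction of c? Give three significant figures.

β = 0.881

Leg 1: γ = 1/√(1 − 0.774²) = 1/√0.4009 = 1.579; τ_1 = 4.499/1.579 = 2.849 years.
Leg 2: γ = 1/√(1 − 0.4127²) = 1/√0.8297 = 1.098; τ_2 = 30.79/1.098 = 28.05 years.
Leg 3: speed unknown; τ_3 = 31.80/γ_3.
Total proper time: 2.849 + 28.05 + τ_3 = 45.94, so τ_3 = 45.94 − 30.89 = 15.05 years.
γ_3 = 31.80/15.05 = 2.114; β = √(1 − 1/γ²) = √0.7761.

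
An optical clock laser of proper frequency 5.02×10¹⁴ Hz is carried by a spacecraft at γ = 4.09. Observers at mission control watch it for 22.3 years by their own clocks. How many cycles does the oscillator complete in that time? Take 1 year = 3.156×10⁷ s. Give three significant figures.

γ = 4.09
During 22.3 years of lab time, the oscillator's proper time advances by τ = Δt/γ = 22.3/4.090 = 5.452 years = 1.721×10⁸ s.
N = f × τ = 5.02×10¹⁴ × 1.721×10⁸ = 8.638×10²².

N = 8.64×10²²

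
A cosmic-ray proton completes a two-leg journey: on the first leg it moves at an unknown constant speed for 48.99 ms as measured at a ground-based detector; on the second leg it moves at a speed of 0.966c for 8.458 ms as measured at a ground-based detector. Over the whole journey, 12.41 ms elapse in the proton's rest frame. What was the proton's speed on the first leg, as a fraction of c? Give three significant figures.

β = 0.978

Leg 1: speed unknown; τ_1 = 48.99/γ_1.
Leg 2: γ = 1/√(1 − 0.966²) = 1/√0.06684 = 3.868; τ_2 = 8.458/3.868 = 2.187 ms.
Total proper time: τ_1 + 2.187 = 12.41, so τ_1 = 12.41 − 2.187 = 10.22 ms.
γ_1 = 48.99/10.22 = 4.792; β = √(1 − 1/γ²) = √0.9565.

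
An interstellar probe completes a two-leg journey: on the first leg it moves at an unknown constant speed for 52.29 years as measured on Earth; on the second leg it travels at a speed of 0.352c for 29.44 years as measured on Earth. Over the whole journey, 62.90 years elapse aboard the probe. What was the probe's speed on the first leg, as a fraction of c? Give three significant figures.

Leg 1: speed unknown; τ_1 = 52.29/γ_1.
Leg 2: γ = 1/√(1 − 0.352²) = 1/√0.8761 = 1.068; τ_2 = 29.44/1.068 = 27.56 years.
Total proper time: τ_1 + 27.56 = 62.90, so τ_1 = 62.90 − 27.56 = 35.34 years.
γ_1 = 52.29/35.34 = 1.479; β = √(1 − 1/γ²) = √0.5431.

β = 0.737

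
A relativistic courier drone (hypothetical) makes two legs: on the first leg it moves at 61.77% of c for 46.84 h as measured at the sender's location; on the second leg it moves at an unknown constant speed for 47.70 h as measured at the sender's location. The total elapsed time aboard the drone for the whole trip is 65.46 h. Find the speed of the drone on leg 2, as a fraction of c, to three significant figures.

Leg 1: β = 0.6177; γ = 1/√(1 − 0.6177²) = 1/√0.6184 = 1.272; τ_1 = 46.84/1.272 = 36.84 h.
Leg 2: speed unknown; τ_2 = 47.70/γ_2.
Total proper time: 36.84 + τ_2 = 65.46, so τ_2 = 65.46 − 36.84 = 28.62 h.
γ_2 = 47.70/28.62 = 1.666; β = √(1 − 1/γ²) = √0.6399.

β = 0.800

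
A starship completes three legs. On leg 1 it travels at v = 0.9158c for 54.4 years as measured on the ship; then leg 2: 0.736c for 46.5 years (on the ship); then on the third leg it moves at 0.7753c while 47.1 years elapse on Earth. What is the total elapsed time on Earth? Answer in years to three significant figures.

Leg 1: γ = 1/√(1 − 0.9158²) = 1/√0.1613 = 2.490; Δt_1 = 2.490 × 54.4 = 135.4 years.
Leg 2: γ = 1/√(1 − 0.736²) = 1/√0.4583 = 1.477; Δt_2 = 1.477 × 46.5 = 68.69 years.
Leg 3: 47.1 years is already measured on Earth.
Total: 135.4 + 68.69 + 47.10 years.

Δt = 251 years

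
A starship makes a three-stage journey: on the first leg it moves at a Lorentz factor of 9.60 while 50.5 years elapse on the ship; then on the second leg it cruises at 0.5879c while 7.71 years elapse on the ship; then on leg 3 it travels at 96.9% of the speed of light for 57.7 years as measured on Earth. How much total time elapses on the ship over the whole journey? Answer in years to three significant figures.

τ = 72.5 years

Leg 1: 50.5 years is already measured on the ship.
Leg 2: 7.71 years is already measured on the ship.
Leg 3: β = 0.969; γ = 1/√(1 − 0.969²) = 1/√0.06104 = 4.048; τ_3 = 57.7/4.048 = 14.26 years.
Total: 50.50 + 7.710 + 14.26 years.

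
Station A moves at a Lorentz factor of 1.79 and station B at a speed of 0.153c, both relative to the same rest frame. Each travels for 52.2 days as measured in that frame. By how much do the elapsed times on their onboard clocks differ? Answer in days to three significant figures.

A: γ = 1.79; τ_A = 52.2/1.790 = 29.16 days.
B: γ = 1/√(1 − 0.153²) = 1/√0.9766 = 1.012; τ_B = 52.2/1.012 = 51.59 days.

|τ_A − τ_B| = 22.4 days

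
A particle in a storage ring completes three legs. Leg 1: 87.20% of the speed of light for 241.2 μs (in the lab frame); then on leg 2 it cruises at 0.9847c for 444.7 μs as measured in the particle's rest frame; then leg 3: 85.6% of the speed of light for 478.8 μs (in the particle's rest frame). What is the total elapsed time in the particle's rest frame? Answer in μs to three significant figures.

Leg 1: β = 0.8720; γ = 1/√(1 − 0.8720²) = 1/√0.2396 = 2.043; τ_1 = 241.2/2.043 = 118.1 μs.
Leg 2: 444.7 μs is already measured in the particle's rest frame.
Leg 3: 478.8 μs is already measured in the particle's rest frame.
Total: 118.1 + 444.7 + 478.8 μs.

τ = 1040 μs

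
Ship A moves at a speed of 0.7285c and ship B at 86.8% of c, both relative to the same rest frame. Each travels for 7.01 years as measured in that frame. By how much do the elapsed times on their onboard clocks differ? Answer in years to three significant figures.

A: γ = 1/√(1 − 0.7285²) = 1/√0.4693 = 1.460; τ_A = 7.01/1.460 = 4.802 years.
B: β = 0.868; γ = 1/√(1 − 0.868²) = 1/√0.2466 = 2.014; τ_B = 7.01/2.014 = 3.481 years.

|τ_A − τ_B| = 1.32 years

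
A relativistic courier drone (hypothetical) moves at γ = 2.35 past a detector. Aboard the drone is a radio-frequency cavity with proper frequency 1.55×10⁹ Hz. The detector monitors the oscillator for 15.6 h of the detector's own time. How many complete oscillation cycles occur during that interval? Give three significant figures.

γ = 2.35
During 15.6 h of lab time, the oscillator's proper time advances by τ = Δt/γ = 15.6/2.350 = 6.638 h = 2.390×10⁴ s.
N = f × τ = 1.55×10⁹ × 2.390×10⁴ = 3.704×10¹³.

N = 3.70×10¹³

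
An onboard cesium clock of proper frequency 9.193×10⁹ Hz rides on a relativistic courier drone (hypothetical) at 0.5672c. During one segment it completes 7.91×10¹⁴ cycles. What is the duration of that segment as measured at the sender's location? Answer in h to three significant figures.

Δt = 29.0 h

γ = 1/√(1 − 0.5672²) = 1/√0.6783 = 1.214
Proper time for N cycles: τ = N/f = 7.91×10¹⁴/(9.193×10⁹) = 8.604×10⁴ s = 23.90 h.
Lab-frame duration Δt = γτ = 1.214 × 23.90 = 29.02 h.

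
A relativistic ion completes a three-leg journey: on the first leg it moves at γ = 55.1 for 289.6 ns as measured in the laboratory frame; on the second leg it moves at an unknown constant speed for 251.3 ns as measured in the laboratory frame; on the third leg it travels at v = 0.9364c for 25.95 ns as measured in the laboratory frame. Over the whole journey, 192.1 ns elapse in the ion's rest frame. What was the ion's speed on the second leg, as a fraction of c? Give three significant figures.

β = 0.707

Leg 1: γ = 55.1; τ_1 = 289.6/55.10 = 5.256 ns.
Leg 2: speed unknown; τ_2 = 251.3/γ_2.
Leg 3: γ = 1/√(1 − 0.9364²) = 1/√0.1232 = 2.850; τ_3 = 25.95/2.850 = 9.107 ns.
Total proper time: 5.256 + τ_2 + 9.107 = 192.1, so τ_2 = 192.1 − 14.36 = 177.7 ns.
γ_2 = 251.3/177.7 = 1.414; β = √(1 − 1/γ²) = √0.4998.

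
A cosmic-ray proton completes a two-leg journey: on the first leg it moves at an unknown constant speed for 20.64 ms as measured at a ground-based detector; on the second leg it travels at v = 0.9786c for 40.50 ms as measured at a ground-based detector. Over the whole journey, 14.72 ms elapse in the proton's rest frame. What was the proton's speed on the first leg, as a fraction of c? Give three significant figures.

β = 0.951

Leg 1: speed unknown; τ_1 = 20.64/γ_1.
Leg 2: γ = 1/√(1 − 0.9786²) = 1/√0.04234 = 4.860; τ_2 = 40.50/4.860 = 8.334 ms.
Total proper time: τ_1 + 8.334 = 14.72, so τ_1 = 14.72 − 8.334 = 6.386 ms.
γ_1 = 20.64/6.386 = 3.232; β = √(1 − 1/γ²) = √0.9043.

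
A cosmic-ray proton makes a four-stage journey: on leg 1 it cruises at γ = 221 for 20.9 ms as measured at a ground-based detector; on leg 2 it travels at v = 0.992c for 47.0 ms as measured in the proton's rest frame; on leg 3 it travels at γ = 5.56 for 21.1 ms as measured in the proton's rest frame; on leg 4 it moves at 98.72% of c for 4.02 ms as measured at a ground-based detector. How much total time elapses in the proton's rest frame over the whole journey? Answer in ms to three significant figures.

τ = 68.8 ms

Leg 1: γ = 221; τ_1 = 20.9/221.0 = 0.09457 ms.
Leg 2: 47.0 ms is already measured in the proton's rest frame.
Leg 3: 21.1 ms is already measured in the proton's rest frame.
Leg 4: β = 0.9872; γ = 1/√(1 − 0.9872²) = 1/√0.02544 = 6.270; τ_4 = 4.02/6.270 = 0.6411 ms.
Total: 0.09457 + 47.00 + 21.10 + 0.6411 ms.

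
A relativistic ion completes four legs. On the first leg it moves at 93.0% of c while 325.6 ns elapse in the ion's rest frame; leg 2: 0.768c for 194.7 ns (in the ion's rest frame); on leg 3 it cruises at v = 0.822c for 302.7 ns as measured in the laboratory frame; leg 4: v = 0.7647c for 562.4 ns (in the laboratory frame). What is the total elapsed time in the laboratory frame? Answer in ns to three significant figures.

Δt = 2050 ns

Leg 1: β = 0.930; γ = 1/√(1 − 0.930²) = 1/√0.1351 = 2.721; Δt_1 = 2.721 × 325.6 = 885.8 ns.
Leg 2: γ = 1/√(1 − 0.768²) = 1/√0.4102 = 1.561; Δt_2 = 1.561 × 194.7 = 304.0 ns.
Leg 3: 302.7 ns is already measured in the laboratory frame.
Leg 4: 562.4 ns is already measured in the laboratory frame.
Total: 885.8 + 304.0 + 302.7 + 562.4 ns.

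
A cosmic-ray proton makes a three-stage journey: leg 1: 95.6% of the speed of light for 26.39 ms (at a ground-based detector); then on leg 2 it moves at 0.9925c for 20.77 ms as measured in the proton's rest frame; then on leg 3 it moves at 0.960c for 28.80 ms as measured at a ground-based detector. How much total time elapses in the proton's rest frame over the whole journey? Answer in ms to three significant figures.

Leg 1: β = 0.956; γ = 1/√(1 − 0.956²) = 1/√0.08606 = 3.409; τ_1 = 26.39/3.409 = 7.742 ms.
Leg 2: 20.77 ms is already measured in the proton's rest frame.
Leg 3: γ = 1/√(1 − 0.960²) = 25/7 ≈ 3.571; τ_3 = 28.80/3.571 = 8.064 ms.
Total: 7.742 + 20.77 + 8.064 ms.

τ = 36.6 ms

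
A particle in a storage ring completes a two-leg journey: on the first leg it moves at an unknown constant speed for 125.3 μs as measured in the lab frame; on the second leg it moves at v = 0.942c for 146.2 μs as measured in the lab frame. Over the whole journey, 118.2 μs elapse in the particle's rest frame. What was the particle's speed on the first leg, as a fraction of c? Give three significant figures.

β = 0.834

Leg 1: speed unknown; τ_1 = 125.3/γ_1.
Leg 2: γ = 1/√(1 − 0.942²) = 1/√0.1126 = 2.980; τ_2 = 146.2/2.980 = 49.07 μs.
Total proper time: τ_1 + 49.07 = 118.2, so τ_1 = 118.2 − 49.07 = 69.13 μs.
γ_1 = 125.3/69.13 = 1.812; β = √(1 − 1/γ²) = √0.6956.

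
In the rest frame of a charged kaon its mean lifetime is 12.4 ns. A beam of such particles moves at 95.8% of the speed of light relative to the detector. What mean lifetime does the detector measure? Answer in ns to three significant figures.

Δt = 43.2 ns

β = 0.958; γ = 1/√(1 − 0.958²) = 1/√0.08224 = 3.487
The rest-frame lifetime is the proper time; the lab measures the dilated interval Δt = γτ₀ = 3.487 × 12.4 ns.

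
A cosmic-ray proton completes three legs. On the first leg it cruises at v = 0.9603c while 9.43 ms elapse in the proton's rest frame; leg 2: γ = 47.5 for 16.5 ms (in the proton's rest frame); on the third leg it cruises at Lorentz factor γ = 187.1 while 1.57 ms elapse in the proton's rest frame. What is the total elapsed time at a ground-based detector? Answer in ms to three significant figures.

Δt = 1110 ms

Leg 1: γ = 1/√(1 − 0.9603²) = 1/√0.07782 = 3.585; Δt_1 = 3.585 × 9.43 = 33.80 ms.
Leg 2: γ = 47.5; Δt_2 = 47.50 × 16.5 = 783.8 ms.
Leg 3: γ = 187.1; Δt_3 = 187.1 × 1.57 = 293.7 ms.
Total: 33.80 + 783.8 + 293.7 ms.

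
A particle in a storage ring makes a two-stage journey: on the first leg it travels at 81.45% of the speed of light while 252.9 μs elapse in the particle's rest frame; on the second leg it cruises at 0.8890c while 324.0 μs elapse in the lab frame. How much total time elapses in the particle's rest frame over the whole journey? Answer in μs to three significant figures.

τ = 401 μs

Leg 1: 252.9 μs is already measured in the particle's rest frame.
Leg 2: γ = 1/√(1 − 0.8890²) = 1/√0.2097 = 2.184; τ_2 = 324.0/2.184 = 148.4 μs.
Total: 252.9 + 148.4 μs.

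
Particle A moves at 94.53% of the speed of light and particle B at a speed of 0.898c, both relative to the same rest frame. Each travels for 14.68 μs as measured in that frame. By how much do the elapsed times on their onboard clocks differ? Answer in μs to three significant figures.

A: β = 0.9453; γ = 1/√(1 − 0.9453²) = 1/√0.1064 = 3.066; τ_A = 14.68/3.066 = 4.789 μs.
B: γ = 1/√(1 − 0.898²) = 1/√0.1936 = 2.273; τ_B = 14.68/2.273 = 6.459 μs.

|τ_A − τ_B| = 1.67 μs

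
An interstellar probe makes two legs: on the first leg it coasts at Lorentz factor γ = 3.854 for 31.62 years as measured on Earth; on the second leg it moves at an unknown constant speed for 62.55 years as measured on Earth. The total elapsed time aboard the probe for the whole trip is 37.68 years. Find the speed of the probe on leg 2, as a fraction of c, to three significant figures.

Leg 1: γ = 3.854; τ_1 = 31.62/3.854 = 8.204 years.
Leg 2: speed unknown; τ_2 = 62.55/γ_2.
Total proper time: 8.204 + τ_2 = 37.68, so τ_2 = 37.68 − 8.204 = 29.48 years.
γ_2 = 62.55/29.48 = 2.122; β = √(1 − 1/γ²) = √0.7779.

β = 0.882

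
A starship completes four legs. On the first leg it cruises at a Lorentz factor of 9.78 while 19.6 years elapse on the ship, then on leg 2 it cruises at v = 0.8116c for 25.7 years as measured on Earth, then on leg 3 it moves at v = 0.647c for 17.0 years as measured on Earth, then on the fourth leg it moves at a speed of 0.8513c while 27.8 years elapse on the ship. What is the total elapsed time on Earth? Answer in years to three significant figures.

Δt = 287 years

Leg 1: γ = 9.78; Δt_1 = 9.780 × 19.6 = 191.7 years.
Leg 2: 25.7 years is already measured on Earth.
Leg 3: 17.0 years is already measured on Earth.
Leg 4: γ = 1/√(1 − 0.8513²) = 1/√0.2753 = 1.906; Δt_4 = 1.906 × 27.8 = 52.98 years.
Total: 191.7 + 25.70 + 17.00 + 52.98 years.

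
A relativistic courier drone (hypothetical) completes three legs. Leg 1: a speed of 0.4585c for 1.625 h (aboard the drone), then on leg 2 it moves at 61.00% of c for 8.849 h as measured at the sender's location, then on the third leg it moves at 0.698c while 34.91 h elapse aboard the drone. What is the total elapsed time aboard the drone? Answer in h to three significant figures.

Leg 1: 1.625 h is already measured aboard the drone.
Leg 2: β = 0.6100; γ = 1/√(1 − 0.6100²) = 1/√0.6279 = 1.262; τ_2 = 8.849/1.262 = 7.012 h.
Leg 3: 34.91 h is already measured aboard the drone.
Total: 1.625 + 7.012 + 34.91 h.

τ = 43.5 h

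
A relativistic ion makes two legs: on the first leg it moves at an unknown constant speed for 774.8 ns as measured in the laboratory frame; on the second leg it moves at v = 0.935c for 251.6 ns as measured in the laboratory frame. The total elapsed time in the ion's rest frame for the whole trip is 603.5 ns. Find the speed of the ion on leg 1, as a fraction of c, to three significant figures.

Leg 1: speed unknown; τ_1 = 774.8/γ_1.
Leg 2: γ = 1/√(1 − 0.935²) = 1/√0.1258 = 2.820; τ_2 = 251.6/2.820 = 89.23 ns.
Total proper time: τ_1 + 89.23 = 603.5, so τ_1 = 603.5 − 89.23 = 514.3 ns.
γ_1 = 774.8/514.3 = 1.507; β = √(1 − 1/γ²) = √0.5594.

β = 0.748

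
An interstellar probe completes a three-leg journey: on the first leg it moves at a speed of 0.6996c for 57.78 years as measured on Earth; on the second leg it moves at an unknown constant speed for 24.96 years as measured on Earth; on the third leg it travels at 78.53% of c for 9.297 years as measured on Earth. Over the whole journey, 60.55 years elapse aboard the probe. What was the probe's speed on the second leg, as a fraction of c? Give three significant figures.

β = 0.841

Leg 1: γ = 1/√(1 − 0.6996²) = 1/√0.5106 = 1.400; τ_1 = 57.78/1.400 = 41.29 years.
Leg 2: speed unknown; τ_2 = 24.96/γ_2.
Leg 3: β = 0.7853; γ = 1/√(1 − 0.7853²) = 1/√0.3833 = 1.615; τ_3 = 9.297/1.615 = 5.756 years.
Total proper time: 41.29 + τ_2 + 5.756 = 60.55, so τ_2 = 60.55 − 47.04 = 13.51 years.
γ_2 = 24.96/13.51 = 1.848; β = √(1 − 1/γ²) = √0.7071.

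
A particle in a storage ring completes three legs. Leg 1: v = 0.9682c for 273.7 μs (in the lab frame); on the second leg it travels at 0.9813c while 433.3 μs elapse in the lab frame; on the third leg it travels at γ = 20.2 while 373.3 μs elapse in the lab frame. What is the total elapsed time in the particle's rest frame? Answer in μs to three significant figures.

Leg 1: γ = 1/√(1 − 0.9682²) = 1/√0.06259 = 3.997; τ_1 = 273.7/3.997 = 68.47 μs.
Leg 2: γ = 1/√(1 − 0.9813²) = 1/√0.03705 = 5.195; τ_2 = 433.3/5.195 = 83.40 μs.
Leg 3: γ = 20.2; τ_3 = 373.3/20.20 = 18.48 μs.
Total: 68.47 + 83.40 + 18.48 μs.

τ = 170 μs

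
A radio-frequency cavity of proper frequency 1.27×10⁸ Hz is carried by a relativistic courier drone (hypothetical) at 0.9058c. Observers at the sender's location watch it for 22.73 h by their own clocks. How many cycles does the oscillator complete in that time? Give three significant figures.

γ = 1/√(1 − 0.9058²) = 1/√0.1795 = 2.360
During 22.73 h of lab time, the oscillator's proper time advances by τ = Δt/γ = 22.73/2.360 = 9.631 h = 3.467×10⁴ s.
N = f × τ = 1.27×10⁸ × 3.467×10⁴ = 4.403×10¹².

N = 4.40×10¹²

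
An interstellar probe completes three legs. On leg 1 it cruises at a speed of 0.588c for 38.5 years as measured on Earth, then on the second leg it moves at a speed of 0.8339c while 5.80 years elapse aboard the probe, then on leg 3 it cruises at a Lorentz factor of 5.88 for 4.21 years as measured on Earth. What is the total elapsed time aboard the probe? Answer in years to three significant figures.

Leg 1: γ = 1/√(1 − 0.588²) = 1/√0.6543 = 1.236; τ_1 = 38.5/1.236 = 31.14 years.
Leg 2: 5.80 years is already measured aboard the probe.
Leg 3: γ = 5.88; τ_3 = 4.21/5.880 = 0.7160 years.
Total: 31.14 + 5.800 + 0.7160 years.

τ = 37.7 years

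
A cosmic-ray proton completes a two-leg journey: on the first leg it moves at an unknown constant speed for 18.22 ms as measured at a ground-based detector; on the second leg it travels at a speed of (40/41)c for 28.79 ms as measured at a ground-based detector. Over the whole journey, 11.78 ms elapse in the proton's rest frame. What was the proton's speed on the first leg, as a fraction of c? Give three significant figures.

β = 0.954

Leg 1: speed unknown; τ_1 = 18.22/γ_1.
Leg 2: γ = 1/√(1 − (40/41)²) = 41/9 ≈ 4.556; τ_2 = 28.79/4.556 = 6.320 ms.
Total proper time: τ_1 + 6.320 = 11.78, so τ_1 = 11.78 − 6.320 = 5.460 ms.
γ_1 = 18.22/5.460 = 3.337; β = √(1 − 1/γ²) = √0.9102.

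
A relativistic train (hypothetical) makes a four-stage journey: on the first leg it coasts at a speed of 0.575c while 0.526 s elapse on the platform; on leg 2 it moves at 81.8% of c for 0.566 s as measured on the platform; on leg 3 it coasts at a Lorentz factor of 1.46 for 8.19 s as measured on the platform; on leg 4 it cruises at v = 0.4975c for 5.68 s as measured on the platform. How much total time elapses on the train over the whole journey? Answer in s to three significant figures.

Leg 1: γ = 1/√(1 − 0.575²) = 1/√0.6694 = 1.222; τ_1 = 0.526/1.222 = 0.4303 s.
Leg 2: β = 0.818; γ = 1/√(1 − 0.818²) = 1/√0.3309 = 1.738; τ_2 = 0.566/1.738 = 0.3256 s.
Leg 3: γ = 1.46; τ_3 = 8.19/1.460 = 5.610 s.
Leg 4: γ = 1/√(1 − 0.4975²) = 1/√0.7525 = 1.153; τ_4 = 5.68/1.153 = 4.927 s.
Total: 0.4303 + 0.3256 + 5.610 + 4.927 s.

τ = 11.3 s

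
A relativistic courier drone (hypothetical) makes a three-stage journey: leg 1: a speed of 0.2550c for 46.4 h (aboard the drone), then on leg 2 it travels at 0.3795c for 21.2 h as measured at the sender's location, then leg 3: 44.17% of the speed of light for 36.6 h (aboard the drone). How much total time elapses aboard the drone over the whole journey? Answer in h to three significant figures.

τ = 103 h

Leg 1: 46.4 h is already measured aboard the drone.
Leg 2: γ = 1/√(1 − 0.3795²) = 1/√0.8560 = 1.081; τ_2 = 21.2/1.081 = 19.61 h.
Leg 3: 36.6 h is already measured aboard the drone.
Total: 46.40 + 19.61 + 36.60 h.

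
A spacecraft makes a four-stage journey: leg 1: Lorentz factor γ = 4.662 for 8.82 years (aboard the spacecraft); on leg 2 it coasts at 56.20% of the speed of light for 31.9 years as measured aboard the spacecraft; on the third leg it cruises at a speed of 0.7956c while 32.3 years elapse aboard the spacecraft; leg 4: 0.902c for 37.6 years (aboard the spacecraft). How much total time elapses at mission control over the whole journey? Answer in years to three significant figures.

Leg 1: γ = 4.662; Δt_1 = 4.662 × 8.82 = 41.12 years.
Leg 2: β = 0.5620; γ = 1/√(1 − 0.5620²) = 1/√0.6842 = 1.209; Δt_2 = 1.209 × 31.9 = 38.57 years.
Leg 3: γ = 1/√(1 − 0.7956²) = 1/√0.3670 = 1.651; Δt_3 = 1.651 × 32.3 = 53.32 years.
Leg 4: γ = 1/√(1 − 0.902²) = 1/√0.1864 = 2.316; Δt_4 = 2.316 × 37.6 = 87.09 years.
Total: 41.12 + 38.57 + 53.32 + 87.09 years.

Δt = 220 years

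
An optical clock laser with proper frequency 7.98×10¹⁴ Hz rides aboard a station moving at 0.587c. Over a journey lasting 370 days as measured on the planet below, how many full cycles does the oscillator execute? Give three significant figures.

γ = 1/√(1 − 0.587²) = 1/√0.6554 = 1.235
The oscillator's own cycle count is N = f × τ where τ is the proper time aboard the station. τ = Δt/γ = 370/1.235 = 299.5 days = 2.588×10⁷ s.
N = 7.98×10¹⁴ × 2.588×10⁷ = 2.065×10²².

N = 2.07×10²²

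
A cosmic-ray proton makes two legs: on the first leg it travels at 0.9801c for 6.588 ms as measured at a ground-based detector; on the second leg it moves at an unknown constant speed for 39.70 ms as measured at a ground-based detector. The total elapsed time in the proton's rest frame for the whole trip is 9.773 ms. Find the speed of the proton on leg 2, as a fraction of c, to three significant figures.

Leg 1: γ = 1/√(1 − 0.9801²) = 1/√0.03940 = 5.038; τ_1 = 6.588/5.038 = 1.308 ms.
Leg 2: speed unknown; τ_2 = 39.70/γ_2.
Total proper time: 1.308 + τ_2 = 9.773, so τ_2 = 9.773 − 1.308 = 8.465 ms.
γ_2 = 39.70/8.465 = 4.690; β = √(1 − 1/γ²) = √0.9545.

β = 0.977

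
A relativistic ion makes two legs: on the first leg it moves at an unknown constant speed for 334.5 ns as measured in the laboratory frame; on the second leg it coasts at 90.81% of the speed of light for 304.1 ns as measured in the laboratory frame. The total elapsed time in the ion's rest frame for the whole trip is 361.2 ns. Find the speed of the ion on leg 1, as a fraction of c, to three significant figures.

Leg 1: speed unknown; τ_1 = 334.5/γ_1.
Leg 2: β = 0.9081; γ = 1/√(1 − 0.9081²) = 1/√0.1754 = 2.388; τ_2 = 304.1/2.388 = 127.3 ns.
Total proper time: τ_1 + 127.3 = 361.2, so τ_1 = 361.2 − 127.3 = 233.9 ns.
γ_1 = 334.5/233.9 = 1.430; β = √(1 − 1/γ²) = √0.5112.

β = 0.715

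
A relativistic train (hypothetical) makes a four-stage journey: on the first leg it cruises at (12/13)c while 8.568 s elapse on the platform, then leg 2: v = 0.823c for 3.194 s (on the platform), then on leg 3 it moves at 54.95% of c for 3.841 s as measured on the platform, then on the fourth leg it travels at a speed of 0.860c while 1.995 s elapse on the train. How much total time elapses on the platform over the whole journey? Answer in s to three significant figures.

Δt = 19.5 s

Leg 1: 8.568 s is already measured on the platform.
Leg 2: 3.194 s is already measured on the platform.
Leg 3: 3.841 s is already measured on the platform.
Leg 4: γ = 1/√(1 − 0.860²) = 1/√0.2604 = 1.960; Δt_4 = 1.960 × 1.995 = 3.910 s.
Total: 8.568 + 3.194 + 3.841 + 3.910 s.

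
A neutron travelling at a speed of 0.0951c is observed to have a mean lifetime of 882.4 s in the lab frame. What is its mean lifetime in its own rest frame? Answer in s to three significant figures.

τ₀ = 878 s

γ = 1/√(1 − 0.0951²) = 1/√0.9910 = 1.005
The lab-frame lifetime is the dilated interval; the proper lifetime is τ₀ = Δt/γ = 882.4/1.005 s.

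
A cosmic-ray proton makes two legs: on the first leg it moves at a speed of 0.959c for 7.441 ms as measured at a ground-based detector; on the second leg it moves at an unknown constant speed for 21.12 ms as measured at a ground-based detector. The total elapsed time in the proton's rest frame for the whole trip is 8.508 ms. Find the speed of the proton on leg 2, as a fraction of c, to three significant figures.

β = 0.953

Leg 1: γ = 1/√(1 − 0.959²) = 1/√0.08032 = 3.529; τ_1 = 7.441/3.529 = 2.109 ms.
Leg 2: speed unknown; τ_2 = 21.12/γ_2.
Total proper time: 2.109 + τ_2 = 8.508, so τ_2 = 8.508 − 2.109 = 6.399 ms.
γ_2 = 21.12/6.399 = 3.300; β = √(1 − 1/γ²) = √0.9082.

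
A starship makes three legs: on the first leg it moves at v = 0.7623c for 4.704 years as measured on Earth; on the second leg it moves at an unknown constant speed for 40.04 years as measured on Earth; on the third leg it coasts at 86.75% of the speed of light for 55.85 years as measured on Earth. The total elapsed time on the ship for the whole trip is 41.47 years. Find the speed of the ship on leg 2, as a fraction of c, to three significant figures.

β = 0.964

Leg 1: γ = 1/√(1 − 0.7623²) = 1/√0.4189 = 1.545; τ_1 = 4.704/1.545 = 3.045 years.
Leg 2: speed unknown; τ_2 = 40.04/γ_2.
Leg 3: β = 0.8675; γ = 1/√(1 − 0.8675²) = 1/√0.2474 = 2.010; τ_3 = 55.85/2.010 = 27.78 years.
Total proper time: 3.045 + τ_2 + 27.78 = 41.47, so τ_2 = 41.47 − 30.83 = 10.64 years.
γ_2 = 40.04/10.64 = 3.762; β = √(1 − 1/γ²) = √0.9293.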